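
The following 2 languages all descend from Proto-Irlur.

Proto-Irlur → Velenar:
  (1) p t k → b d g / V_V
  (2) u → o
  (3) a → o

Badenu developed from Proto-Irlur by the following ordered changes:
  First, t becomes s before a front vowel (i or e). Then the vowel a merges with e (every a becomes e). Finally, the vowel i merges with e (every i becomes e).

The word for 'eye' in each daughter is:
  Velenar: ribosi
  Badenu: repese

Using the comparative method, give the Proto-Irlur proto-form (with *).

*ripasi

Position 6: Velenar has i, Badenu has e. Velenar preserves i here (none of its changes turn any other segment into i), so the proto-segment is *i.
Position 3: Velenar has b, Badenu has p. Badenu preserves p here (none of its changes turn any other segment into p), so the proto-segment is *p.
Position 2: Velenar has i, Badenu has e. Velenar preserves i here (none of its changes turn any other segment into i), so the proto-segment is *i.
Continuing position by position gives *ripasi; check it forward:
Velenar: start from *ripasi.
  rule 1 (intervocalic voicing): ripasi → ribasi
  rule 2: no change — ribasi
  rule 3 (vowel merger): ribasi → ribosi
  ⇒ Velenar ribosi
Badenu: start from *ripasi.
  rule 1: no change — ripasi
  rule 2 (vowel merger): ripasi → ripesi
  rule 3 (vowel merger): ripesi → repese
  ⇒ Badenu repese
*ripasi is the unique common source.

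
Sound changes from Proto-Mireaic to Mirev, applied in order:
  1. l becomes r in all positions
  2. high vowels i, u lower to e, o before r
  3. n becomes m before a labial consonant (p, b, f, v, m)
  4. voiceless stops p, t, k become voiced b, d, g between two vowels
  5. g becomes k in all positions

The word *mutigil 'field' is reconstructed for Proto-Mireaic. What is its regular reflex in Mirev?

Mirev: start from *mutigil.
  rule 1 (unconditioned shift): mutigil → mutigir
  rule 2 (pre-rhotic lowering): mutigir → mutiger
  rule 3: no change — mutiger
  rule 4 (intervocalic voicing): mutiger → mudiger
  rule 5 (unconditioned shift): mudiger → mudiker
  ⇒ Mirev mudiker

mudiker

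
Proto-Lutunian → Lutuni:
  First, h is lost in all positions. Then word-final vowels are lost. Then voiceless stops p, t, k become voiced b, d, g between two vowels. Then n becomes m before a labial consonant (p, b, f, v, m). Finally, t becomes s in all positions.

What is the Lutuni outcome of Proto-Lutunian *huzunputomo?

uzumpudom

Lutuni: *huzunputomo
  huzunputomo → uzunputomo   [h-loss]
  uzunputomo → uzunputom   [apocope]
  uzunputom → uzunpudom   [intervocalic voicing]
  uzunpudom → uzumpudom   [nasal place assimilation]
  uzumpudom (rule 5 does not apply)
  giving Lutuni uzumpudom.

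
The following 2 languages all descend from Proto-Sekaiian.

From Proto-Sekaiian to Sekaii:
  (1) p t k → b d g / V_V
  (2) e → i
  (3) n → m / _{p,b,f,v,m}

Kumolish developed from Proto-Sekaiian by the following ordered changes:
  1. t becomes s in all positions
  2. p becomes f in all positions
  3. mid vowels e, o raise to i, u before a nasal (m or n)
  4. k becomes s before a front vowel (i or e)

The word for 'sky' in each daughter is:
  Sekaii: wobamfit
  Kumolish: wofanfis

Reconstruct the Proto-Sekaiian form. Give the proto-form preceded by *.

Position 3: Sekaii has b, Kumolish has f. Taking the neighbouring segments as reconstructed: Sekaii b could go back to *p or *b; Kumolish f could go back to *p or *f — the one source consistent with every daughter is *p.
Position 5: Sekaii has m, Kumolish has n. Kumolish preserves n here (none of its changes turn any other segment into n), so the proto-segment is *n.
Position 8: Sekaii has t, Kumolish has s. Sekaii preserves t here (none of its changes turn any other segment into t), so the proto-segment is *t.
Continuing position by position gives *wopanfit; check it forward:
Sekaii: *wopanfit > wobanfit > wobamfit  (by intervocalic voicing, nasal place assimilation)
Kumolish: start from *wopanfit.
  rule 1 (unconditioned shift): wopanfit → wopanfis
  rule 2 (unconditioned shift): wopanfis → wofanfis
  rule 3: no change — wofanfis
  rule 4: no change — wofanfis
  ⇒ Kumolish wofanfis
*wopanfit is the unique common source.

*wopanfit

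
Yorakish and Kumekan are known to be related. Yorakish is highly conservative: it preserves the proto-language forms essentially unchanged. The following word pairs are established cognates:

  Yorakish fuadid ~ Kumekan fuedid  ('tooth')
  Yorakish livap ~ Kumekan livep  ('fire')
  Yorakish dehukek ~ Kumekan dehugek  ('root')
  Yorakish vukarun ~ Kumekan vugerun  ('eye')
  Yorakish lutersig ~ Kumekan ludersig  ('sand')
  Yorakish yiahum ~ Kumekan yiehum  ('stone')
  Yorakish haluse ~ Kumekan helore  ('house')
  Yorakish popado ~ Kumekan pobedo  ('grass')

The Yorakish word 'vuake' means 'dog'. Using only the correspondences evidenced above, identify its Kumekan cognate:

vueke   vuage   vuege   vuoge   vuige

vuege

fuadid ~ fuedid, yiahum ~ yiehum — Yorakish a corresponds to Kumekan e after a vowel, before a consonant other than r, m, n, p, b, f, v.
dehukek ~ dehugek — Yorakish k corresponds to Kumekan g between vowels (before a front vowel).
Applying these to Yorakish 'vuake':
  vuake → vueke   (a→e after a vowel, before a consonant other than r, m, n, p, b, f, v)
  vueke → vuege   (k→g between vowels (before a front vowel))
So the Kumekan cognate is 'vuege'.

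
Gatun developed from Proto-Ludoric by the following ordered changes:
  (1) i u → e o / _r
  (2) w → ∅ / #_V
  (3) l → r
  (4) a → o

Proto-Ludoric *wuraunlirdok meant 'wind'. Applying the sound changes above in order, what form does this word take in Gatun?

Gatun: *wuraunlirdok
  wuraunlirdok → woraunlerdok   [pre-rhotic lowering]
  woraunlerdok → oraunlerdok   [glide loss]
  oraunlerdok → oraunrerdok   [unconditioned shift]
  oraunrerdok → orounrerdok   [vowel merger]
  giving Gatun orounrerdok.

orounrerdok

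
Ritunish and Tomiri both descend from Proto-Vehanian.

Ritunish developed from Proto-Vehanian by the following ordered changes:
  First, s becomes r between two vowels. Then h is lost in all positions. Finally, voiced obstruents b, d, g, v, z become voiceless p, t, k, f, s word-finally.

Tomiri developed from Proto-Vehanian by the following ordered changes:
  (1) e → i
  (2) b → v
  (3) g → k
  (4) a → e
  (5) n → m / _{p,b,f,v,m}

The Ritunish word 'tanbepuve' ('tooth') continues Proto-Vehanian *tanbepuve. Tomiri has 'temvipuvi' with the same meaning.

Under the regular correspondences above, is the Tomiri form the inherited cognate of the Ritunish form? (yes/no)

yes

Derive the expected Tomiri reflex of *tanbepuve:
Tomiri: *tanbepuve > tanbipuvi > tanvipuvi > tenvipuvi > temvipuvi  (by vowel merger, unconditioned shift, vowel merger, nasal place assimilation)
Tomiri 'temvipuvi' matches the regular reflex exactly, so the pair is cognate.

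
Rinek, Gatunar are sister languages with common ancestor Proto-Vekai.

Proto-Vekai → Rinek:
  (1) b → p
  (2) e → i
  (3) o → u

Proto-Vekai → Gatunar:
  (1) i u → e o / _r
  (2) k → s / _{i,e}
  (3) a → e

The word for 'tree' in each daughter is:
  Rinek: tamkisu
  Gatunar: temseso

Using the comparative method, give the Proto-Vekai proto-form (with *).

Position 4: Rinek has k, Gatunar has s. Rinek preserves k here (none of its changes turn any other segment into k), so the proto-segment is *k.
Position 7: Rinek has u, Gatunar has o. Taking the neighbouring segments as reconstructed: Rinek u could go back to *o or *u; Gatunar o can only go back to *o — the one source consistent with every daughter is *o.
Position 5: Rinek has i, Gatunar has e. Taking the neighbouring segments as reconstructed: Rinek i could go back to *e or *i; Gatunar e can only go back to *e — the one source consistent with every daughter is *e.
This points to *tamkeso. Verify forward in each daughter:
Rinek: start from *tamkeso.
  rule 1: no change — tamkeso
  rule 2 (vowel merger): tamkeso → tamkiso
  rule 3 (vowel merger): tamkiso → tamkisu
  ⇒ Rinek tamkisu
Gatunar: *tamkeso
  tamkeso (rule 1 does not apply)
  tamkeso → tamseso   [palatalisation]
  tamseso → temseso   [vowel merger]
  giving Gatunar temseso.
*tamkeso is the unique common source.

*tamkeso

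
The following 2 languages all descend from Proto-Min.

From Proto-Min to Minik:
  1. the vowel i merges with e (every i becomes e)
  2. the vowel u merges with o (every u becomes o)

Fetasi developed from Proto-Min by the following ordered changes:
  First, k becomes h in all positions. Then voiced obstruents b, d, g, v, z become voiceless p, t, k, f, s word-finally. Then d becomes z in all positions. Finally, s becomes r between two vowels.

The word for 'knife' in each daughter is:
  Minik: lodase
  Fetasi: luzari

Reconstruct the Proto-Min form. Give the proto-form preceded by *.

*ludasi

Position 5: Minik has s, Fetasi has r. Minik preserves s here (none of its changes turn any other segment into s), so the proto-segment is *s.
Position 6: Minik has e, Fetasi has i. Fetasi preserves i here (none of its changes turn any other segment into i), so the proto-segment is *i.
Position 3: Minik has d, Fetasi has z. Minik preserves d here (none of its changes turn any other segment into d), so the proto-segment is *d.
Verify the candidate proto-form against each daughter:
Minik: *ludasi
  ludasi → ludase   [vowel merger]
  ludase → lodase   [vowel merger]
  giving Minik lodase.
Fetasi: start from *ludasi.
  rule 1: no change — ludasi
  rule 2: no change — ludasi
  rule 3 (unconditioned shift): ludasi → luzasi
  rule 4 (rhotacism): luzasi → luzari
  ⇒ Fetasi luzari
No other proto-form is consistent with every reflex, so the reconstruction is *ludasi.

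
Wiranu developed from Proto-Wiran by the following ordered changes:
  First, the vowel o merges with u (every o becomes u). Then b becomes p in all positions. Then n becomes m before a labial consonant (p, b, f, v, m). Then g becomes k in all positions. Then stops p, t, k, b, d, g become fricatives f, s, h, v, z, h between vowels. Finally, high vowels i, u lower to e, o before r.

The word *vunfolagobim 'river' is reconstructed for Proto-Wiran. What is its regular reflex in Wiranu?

Wiranu: *vunfolagobim > vunfulagubim > vunfulagupim > vumfulagupim > vumfulakupim > vumfulahufim  (by vowel merger, unconditioned shift, nasal place assimilation, unconditioned shift, intervocalic lenition)

vumfulahufim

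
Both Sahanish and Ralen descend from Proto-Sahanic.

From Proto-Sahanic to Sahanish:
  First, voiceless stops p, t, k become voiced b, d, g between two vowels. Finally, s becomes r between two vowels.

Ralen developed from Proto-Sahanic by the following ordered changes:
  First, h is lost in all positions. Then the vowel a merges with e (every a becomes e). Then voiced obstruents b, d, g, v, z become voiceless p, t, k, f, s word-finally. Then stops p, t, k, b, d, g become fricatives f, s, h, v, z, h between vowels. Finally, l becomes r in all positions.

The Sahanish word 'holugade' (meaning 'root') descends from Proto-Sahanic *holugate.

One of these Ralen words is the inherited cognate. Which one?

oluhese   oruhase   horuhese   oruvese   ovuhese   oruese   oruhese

Ralen: *holugate
  holugate → olugate   [h-loss]
  olugate → olugete   [vowel merger]
  olugete (rule 3 does not apply)
  olugete → oluhese   [intervocalic lenition]
  oluhese → oruhese   [unconditioned shift]
  giving Ralen oruhese.
Only 'oruhese' matches the regular Ralen development of *holugate.

oruhese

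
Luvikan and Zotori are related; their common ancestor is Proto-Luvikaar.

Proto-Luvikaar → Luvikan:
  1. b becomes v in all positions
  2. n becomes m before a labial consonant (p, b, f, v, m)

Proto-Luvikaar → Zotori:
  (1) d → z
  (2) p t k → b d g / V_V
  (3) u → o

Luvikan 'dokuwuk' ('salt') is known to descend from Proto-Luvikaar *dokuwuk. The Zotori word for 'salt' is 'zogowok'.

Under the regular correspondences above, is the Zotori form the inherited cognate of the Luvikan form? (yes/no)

Derive the expected Zotori reflex of *dokuwuk:
Zotori: *dokuwuk > zokuwuk > zoguwuk > zogowok  (by unconditioned shift, intervocalic voicing, vowel merger)
Zotori 'zogowok' matches the regular reflex exactly, so the pair is cognate.

yes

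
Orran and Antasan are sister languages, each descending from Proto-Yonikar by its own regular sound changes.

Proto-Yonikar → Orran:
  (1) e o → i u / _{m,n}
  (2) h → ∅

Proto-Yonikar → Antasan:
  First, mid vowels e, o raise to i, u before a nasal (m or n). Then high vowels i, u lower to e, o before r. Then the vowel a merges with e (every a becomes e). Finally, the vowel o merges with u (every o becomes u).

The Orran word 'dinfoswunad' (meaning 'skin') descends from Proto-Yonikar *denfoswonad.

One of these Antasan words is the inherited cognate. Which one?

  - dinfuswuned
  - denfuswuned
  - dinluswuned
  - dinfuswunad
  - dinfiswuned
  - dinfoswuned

dinfuswuned

Antasan: *denfoswonad > dinfoswunad > dinfoswuned > dinfuswuned  (by pre-nasal raising, vowel merger, vowel merger)
Among the options, 'dinfuswuned' alone shows every Antasan change applied in order.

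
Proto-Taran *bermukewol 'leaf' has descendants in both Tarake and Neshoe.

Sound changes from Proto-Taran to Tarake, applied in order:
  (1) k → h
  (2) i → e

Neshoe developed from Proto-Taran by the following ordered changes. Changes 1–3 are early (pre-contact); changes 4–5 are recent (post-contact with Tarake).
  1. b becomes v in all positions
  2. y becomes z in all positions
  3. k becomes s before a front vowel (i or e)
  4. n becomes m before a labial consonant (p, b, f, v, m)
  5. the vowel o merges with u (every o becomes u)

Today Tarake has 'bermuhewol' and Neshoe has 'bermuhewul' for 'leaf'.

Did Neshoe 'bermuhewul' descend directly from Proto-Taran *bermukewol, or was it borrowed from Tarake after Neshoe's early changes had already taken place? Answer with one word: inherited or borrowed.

borrowed

If inherited, *bermukewol would pass through all of Neshoe's changes:
Neshoe: start from *bermukewol.
  rule 1 (unconditioned shift): bermukewol → vermukewol
  rule 2: no change — vermukewol
  rule 3 (palatalisation): vermukewol → vermusewol
  rule 4: no change — vermusewol
  rule 5 (vowel merger): vermusewol → vermusewul
  ⇒ Neshoe vermusewul
If borrowed from Tarake 'bermuhewol' after the early changes, it would undergo only the recent ones:
  rule 4 (nasal place assimilation): no change (bermuhewol)
  rule 5 (vowel merger): bermuhewol → bermuhewul
  ⇒ as a loan: bermuhewul
Neshoe 'bermuhewul' matches the loan outcome 'bermuhewul', not the inherited 'vermusewul' — it skipped the early Neshoe changes, so it was borrowed from Tarake.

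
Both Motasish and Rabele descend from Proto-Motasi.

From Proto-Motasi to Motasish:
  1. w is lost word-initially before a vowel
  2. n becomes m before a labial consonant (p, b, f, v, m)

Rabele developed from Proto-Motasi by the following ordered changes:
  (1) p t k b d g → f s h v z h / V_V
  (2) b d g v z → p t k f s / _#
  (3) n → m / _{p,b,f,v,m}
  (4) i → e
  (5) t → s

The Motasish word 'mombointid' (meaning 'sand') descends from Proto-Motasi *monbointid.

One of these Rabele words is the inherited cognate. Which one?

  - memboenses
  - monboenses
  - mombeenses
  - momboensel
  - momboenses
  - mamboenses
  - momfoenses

Rabele: *monbointid
  monbointid (rule 1 does not apply)
  monbointid → monbointit   [final devoicing]
  monbointit → mombointit   [nasal place assimilation]
  mombointit → momboentet   [vowel merger]
  momboentet → momboenses   [unconditioned shift]
  giving Rabele momboenses.
Only 'momboenses' matches the regular Rabele development of *monbointid.

momboenses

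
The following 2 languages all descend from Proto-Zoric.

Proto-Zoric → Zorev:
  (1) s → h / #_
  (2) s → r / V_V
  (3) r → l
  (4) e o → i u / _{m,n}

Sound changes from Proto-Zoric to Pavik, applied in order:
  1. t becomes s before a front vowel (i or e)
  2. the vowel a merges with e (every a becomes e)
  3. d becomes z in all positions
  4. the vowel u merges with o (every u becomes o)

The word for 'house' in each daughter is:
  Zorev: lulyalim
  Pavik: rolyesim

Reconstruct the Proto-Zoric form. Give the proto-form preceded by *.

*rulyasim

Position 6: Zorev has l, Pavik has s. Taking the neighbouring segments as reconstructed: Zorev l could go back to *s or *l or *r; Pavik s could go back to *t or *s — the one source consistent with every daughter is *s.
Position 5: Zorev has a, Pavik has e. Zorev preserves a here (none of its changes turn any other segment into a), so the proto-segment is *a.
Position 2: Zorev has u, Pavik has o. Taking the neighbouring segments as reconstructed: Zorev u can only go back to *u; Pavik o could go back to *o or *u — the one source consistent with every daughter is *u.
Continuing position by position gives *rulyasim; check it forward:
Zorev: *rulyasim
  rulyasim (rule 1 does not apply)
  rulyasim → rulyarim   [rhotacism]
  rulyarim → lulyalim   [unconditioned shift]
  lulyalim (rule 4 does not apply)
  giving Zorev lulyalim.
Pavik: start from *rulyasim.
  rule 1: no change — rulyasim
  rule 2 (vowel merger): rulyasim → rulyesim
  rule 3: no change — rulyesim
  rule 4 (vowel merger): rulyesim → rolyesim
  ⇒ Pavik rolyesim
No other proto-form is consistent with every reflex, so the reconstruction is *rulyasim.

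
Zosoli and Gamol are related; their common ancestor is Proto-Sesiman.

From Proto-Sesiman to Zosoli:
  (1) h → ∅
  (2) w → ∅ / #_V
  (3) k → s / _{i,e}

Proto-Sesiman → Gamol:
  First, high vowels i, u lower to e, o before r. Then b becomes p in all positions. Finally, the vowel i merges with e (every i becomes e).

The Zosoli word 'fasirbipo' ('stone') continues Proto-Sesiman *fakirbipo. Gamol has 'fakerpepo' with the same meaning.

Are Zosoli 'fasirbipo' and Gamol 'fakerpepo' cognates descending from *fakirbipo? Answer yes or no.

yes

Derive the expected Gamol reflex of *fakirbipo:
Gamol: start from *fakirbipo.
  rule 1 (pre-rhotic lowering): fakirbipo → fakerbipo
  rule 2 (unconditioned shift): fakerbipo → fakerpipo
  rule 3 (vowel merger): fakerpipo → fakerpepo
  ⇒ Gamol fakerpepo
Gamol 'fakerpepo' matches the regular reflex exactly, so the pair is cognate.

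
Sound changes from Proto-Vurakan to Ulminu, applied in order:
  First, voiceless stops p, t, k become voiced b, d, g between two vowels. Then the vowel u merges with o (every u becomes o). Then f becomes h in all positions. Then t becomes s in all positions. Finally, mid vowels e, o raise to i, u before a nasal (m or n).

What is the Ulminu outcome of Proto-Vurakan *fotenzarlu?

Ulminu: start from *fotenzarlu.
  rule 1 (intervocalic voicing): fotenzarlu → fodenzarlu
  rule 2 (vowel merger): fodenzarlu → fodenzarlo
  rule 3 (unconditioned shift): fodenzarlo → hodenzarlo
  rule 4: no change — hodenzarlo
  rule 5 (pre-nasal raising): hodenzarlo → hodinzarlo
  ⇒ Ulminu hodinzarlo

hodinzarlo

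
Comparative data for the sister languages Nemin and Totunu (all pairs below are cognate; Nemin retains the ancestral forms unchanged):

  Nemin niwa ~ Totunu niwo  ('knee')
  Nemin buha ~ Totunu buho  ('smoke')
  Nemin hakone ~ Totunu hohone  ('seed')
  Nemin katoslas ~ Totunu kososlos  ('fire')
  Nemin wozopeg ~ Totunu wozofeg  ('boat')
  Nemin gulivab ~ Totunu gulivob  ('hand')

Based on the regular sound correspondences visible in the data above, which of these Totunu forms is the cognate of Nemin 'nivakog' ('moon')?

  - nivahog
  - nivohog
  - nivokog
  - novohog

hakone ~ hohone, katoslas ~ kososlos — Nemin a corresponds to Totunu o after a consonant, before a consonant other than r, m, n, p, b, f, v.
hakone ~ hohone — Nemin k corresponds to Totunu h between vowels (before a back vowel).
Applying these to Nemin 'nivakog':
  nivakog → nivokog   (a→o after a consonant, before a consonant other than r, m, n, p, b, f, v)
  nivokog → nivohog   (k→h between vowels (before a back vowel))
So the Totunu cognate is 'nivohog'.

nivohog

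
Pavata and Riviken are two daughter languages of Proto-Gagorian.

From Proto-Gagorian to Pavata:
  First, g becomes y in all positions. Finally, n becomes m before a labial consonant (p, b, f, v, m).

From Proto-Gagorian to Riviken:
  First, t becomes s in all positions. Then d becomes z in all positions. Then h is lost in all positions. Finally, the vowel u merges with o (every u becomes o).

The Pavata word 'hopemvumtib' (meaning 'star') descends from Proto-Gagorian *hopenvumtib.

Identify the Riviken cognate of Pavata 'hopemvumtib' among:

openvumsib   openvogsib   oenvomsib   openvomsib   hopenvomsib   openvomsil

openvomsib

Riviken: *hopenvumtib > hopenvumsib > openvumsib > openvomsib  (by unconditioned shift, h-loss, vowel merger)
Among the options, 'openvomsib' alone shows every Riviken change applied in order.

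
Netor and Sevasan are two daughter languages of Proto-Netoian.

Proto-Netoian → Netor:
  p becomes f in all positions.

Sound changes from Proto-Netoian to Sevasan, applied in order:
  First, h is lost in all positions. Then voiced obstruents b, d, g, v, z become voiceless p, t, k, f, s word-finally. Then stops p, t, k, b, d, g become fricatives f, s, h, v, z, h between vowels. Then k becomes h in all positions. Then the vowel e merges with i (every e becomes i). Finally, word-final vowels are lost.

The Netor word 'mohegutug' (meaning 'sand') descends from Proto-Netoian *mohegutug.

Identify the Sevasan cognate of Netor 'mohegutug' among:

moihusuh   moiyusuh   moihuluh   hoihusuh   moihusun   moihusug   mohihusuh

Sevasan: *mohegutug
  mohegutug → moegutug   [h-loss]
  moegutug → moegutuk   [final devoicing]
  moegutuk → moehusuk   [intervocalic lenition]
  moehusuk → moehusuh   [unconditioned shift]
  moehusuh → moihusuh   [vowel merger]
  moihusuh (rule 6 does not apply)
  giving Sevasan moihusuh.

moihusuh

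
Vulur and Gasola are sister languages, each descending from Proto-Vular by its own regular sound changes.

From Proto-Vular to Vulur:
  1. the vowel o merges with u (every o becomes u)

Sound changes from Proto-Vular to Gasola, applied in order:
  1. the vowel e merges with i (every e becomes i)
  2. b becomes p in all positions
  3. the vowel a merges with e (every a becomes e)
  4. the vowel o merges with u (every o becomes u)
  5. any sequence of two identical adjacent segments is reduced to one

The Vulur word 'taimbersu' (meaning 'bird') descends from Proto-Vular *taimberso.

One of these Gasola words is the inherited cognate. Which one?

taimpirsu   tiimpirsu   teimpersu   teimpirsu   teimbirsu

Gasola: start from *taimberso.
  rule 1 (vowel merger): taimberso → taimbirso
  rule 2 (unconditioned shift): taimbirso → taimpirso
  rule 3 (vowel merger): taimpirso → teimpirso
  rule 4 (vowel merger): teimpirso → teimpirsu
  rule 5: no change — teimpirsu
  ⇒ Gasola teimpirsu
Only 'teimpirsu' matches the regular Gasola development of *taimberso.

teimpirsu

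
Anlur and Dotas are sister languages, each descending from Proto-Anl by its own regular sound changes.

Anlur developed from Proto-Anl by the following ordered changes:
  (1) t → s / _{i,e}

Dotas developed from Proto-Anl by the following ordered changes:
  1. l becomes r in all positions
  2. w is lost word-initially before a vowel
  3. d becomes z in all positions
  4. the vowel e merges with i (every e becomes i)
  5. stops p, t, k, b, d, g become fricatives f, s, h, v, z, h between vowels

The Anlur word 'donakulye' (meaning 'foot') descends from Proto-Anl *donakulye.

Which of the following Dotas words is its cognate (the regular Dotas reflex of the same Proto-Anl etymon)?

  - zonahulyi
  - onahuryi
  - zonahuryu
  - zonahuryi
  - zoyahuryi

Dotas: *donakulye
  donakulye → donakurye   [unconditioned shift]
  donakurye (rule 2 does not apply)
  donakurye → zonakurye   [unconditioned shift]
  zonakurye → zonakuryi   [vowel merger]
  zonakuryi → zonahuryi   [intervocalic lenition]
  giving Dotas zonahuryi.
Among the options, 'zonahuryi' alone shows every Dotas change applied in order.

zonahuryi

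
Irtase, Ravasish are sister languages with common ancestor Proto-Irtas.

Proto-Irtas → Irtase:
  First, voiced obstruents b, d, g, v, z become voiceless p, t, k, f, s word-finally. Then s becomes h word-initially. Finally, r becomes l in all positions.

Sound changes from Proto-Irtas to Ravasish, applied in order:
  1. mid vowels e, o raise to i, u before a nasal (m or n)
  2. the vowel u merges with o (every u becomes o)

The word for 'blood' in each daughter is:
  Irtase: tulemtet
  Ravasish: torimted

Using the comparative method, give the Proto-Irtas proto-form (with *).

Position 2: Irtase has u, Ravasish has o. Irtase preserves u here (none of its changes turn any other segment into u), so the proto-segment is *u.
Position 3: Irtase has l, Ravasish has r. Ravasish preserves r here (none of its changes turn any other segment into r), so the proto-segment is *r.
This points to *turemted. Verify forward in each daughter:
Irtase: *turemted > turemtet > tulemtet  (by final devoicing, unconditioned shift)
Ravasish: *turemted > turimted > torimted  (by pre-nasal raising, vowel merger)
Only *turemted yields all of Irtase tulemtet, Ravasish torimted.

*turemted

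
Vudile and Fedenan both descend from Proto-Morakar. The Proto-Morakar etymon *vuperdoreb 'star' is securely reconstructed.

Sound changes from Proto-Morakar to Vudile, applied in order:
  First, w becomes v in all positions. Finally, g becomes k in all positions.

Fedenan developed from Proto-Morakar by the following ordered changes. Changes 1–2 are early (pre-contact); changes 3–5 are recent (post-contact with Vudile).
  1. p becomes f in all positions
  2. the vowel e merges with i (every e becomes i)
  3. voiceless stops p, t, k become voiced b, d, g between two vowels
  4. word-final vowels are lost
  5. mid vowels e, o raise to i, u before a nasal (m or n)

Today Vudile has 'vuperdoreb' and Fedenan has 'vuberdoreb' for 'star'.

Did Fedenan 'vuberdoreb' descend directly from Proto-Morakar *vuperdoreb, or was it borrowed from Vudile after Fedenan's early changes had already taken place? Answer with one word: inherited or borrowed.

If inherited, *vuperdoreb would pass through all of Fedenan's changes:
Fedenan: start from *vuperdoreb.
  rule 1 (unconditioned shift): vuperdoreb → vuferdoreb
  rule 2 (vowel merger): vuferdoreb → vufirdorib
  rule 3: no change — vufirdorib
  rule 4: no change — vufirdorib
  rule 5: no change — vufirdorib
  ⇒ Fedenan vufirdorib
If borrowed from Vudile 'vuperdoreb' after the early changes, it would undergo only the recent ones:
  rule 3 (intervocalic voicing): vuperdoreb → vuberdoreb
  rule 4 (apocope): no change (vuberdoreb)
  rule 5 (pre-nasal raising): no change (vuberdoreb)
  ⇒ as a loan: vuberdoreb
Fedenan 'vuberdoreb' matches the loan outcome 'vuberdoreb', not the inherited 'vufirdorib' — it skipped the early Fedenan changes, so it was borrowed from Vudile.

borrowed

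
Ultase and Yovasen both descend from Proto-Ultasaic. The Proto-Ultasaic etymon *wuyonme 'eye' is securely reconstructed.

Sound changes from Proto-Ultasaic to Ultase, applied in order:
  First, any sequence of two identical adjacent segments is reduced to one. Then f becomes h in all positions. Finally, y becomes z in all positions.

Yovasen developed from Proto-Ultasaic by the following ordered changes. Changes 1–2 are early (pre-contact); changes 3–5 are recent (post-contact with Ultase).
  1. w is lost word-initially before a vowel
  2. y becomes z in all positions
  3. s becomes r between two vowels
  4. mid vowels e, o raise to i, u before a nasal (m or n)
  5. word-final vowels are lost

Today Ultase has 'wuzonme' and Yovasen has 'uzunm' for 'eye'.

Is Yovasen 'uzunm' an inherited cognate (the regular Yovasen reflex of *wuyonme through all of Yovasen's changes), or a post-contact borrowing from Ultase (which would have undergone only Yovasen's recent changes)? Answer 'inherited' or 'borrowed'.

inherited

If inherited, *wuyonme would pass through all of Yovasen's changes:
Yovasen: start from *wuyonme.
  rule 1 (glide loss): wuyonme → uyonme
  rule 2 (unconditioned shift): uyonme → uzonme
  rule 3: no change — uzonme
  rule 4 (pre-nasal raising): uzonme → uzunme
  rule 5 (apocope): uzunme → uzunm
  ⇒ Yovasen uzunm
If borrowed from Ultase 'wuzonme' after the early changes, it would undergo only the recent ones:
  rule 3 (rhotacism): no change (wuzonme)
  rule 4 (pre-nasal raising): wuzonme → wuzunme
  rule 5 (apocope): wuzunme → wuzunm
  ⇒ as a loan: wuzunm
Yovasen 'uzunm' matches the inherited outcome exactly, so it is an inherited cognate, not a loan.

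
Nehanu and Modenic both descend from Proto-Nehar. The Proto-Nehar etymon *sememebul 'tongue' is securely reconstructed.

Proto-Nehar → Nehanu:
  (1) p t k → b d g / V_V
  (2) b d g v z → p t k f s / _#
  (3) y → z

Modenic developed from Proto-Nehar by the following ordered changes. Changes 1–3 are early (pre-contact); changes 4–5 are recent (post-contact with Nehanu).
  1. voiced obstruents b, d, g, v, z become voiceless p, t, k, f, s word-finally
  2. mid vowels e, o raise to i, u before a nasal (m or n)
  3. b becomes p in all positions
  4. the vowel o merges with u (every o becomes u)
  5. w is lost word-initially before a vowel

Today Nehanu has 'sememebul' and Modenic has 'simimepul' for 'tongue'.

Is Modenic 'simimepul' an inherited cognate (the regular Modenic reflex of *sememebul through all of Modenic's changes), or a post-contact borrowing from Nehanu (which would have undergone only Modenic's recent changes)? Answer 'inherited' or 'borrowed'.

If inherited, *sememebul would pass through all of Modenic's changes:
Modenic: *sememebul
  sememebul (rule 1 does not apply)
  sememebul → simimebul   [pre-nasal raising]
  simimebul → simimepul   [unconditioned shift]
  simimepul (rule 4 does not apply)
  simimepul (rule 5 does not apply)
  giving Modenic simimepul.
If borrowed from Nehanu 'sememebul' after the early changes, it would undergo only the recent ones:
  rule 4 (vowel merger): no change (sememebul)
  rule 5 (glide loss): no change (sememebul)
  ⇒ as a loan: sememebul
Modenic 'simimepul' matches the inherited outcome exactly, so it is an inherited cognate, not a loan.

inherited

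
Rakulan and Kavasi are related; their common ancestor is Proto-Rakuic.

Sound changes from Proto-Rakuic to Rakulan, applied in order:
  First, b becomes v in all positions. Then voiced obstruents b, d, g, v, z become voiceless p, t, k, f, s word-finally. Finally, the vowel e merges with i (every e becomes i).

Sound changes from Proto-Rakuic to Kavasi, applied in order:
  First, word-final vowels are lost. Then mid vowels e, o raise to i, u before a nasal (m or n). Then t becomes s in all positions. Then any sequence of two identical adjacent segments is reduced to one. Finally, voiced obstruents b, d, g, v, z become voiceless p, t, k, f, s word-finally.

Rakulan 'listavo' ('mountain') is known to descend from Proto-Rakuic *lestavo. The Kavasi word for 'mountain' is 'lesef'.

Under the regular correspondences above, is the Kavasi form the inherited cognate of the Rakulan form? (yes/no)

Derive the expected Kavasi reflex of *lestavo:
Kavasi: start from *lestavo.
  rule 1 (apocope): lestavo → lestav
  rule 2: no change — lestav
  rule 3 (unconditioned shift): lestav → lessav
  rule 4 (degemination): lessav → lesav
  rule 5 (final devoicing): lesav → lesaf
  ⇒ Kavasi lesaf
The regular Kavasi reflex would be 'lesaf', but the attested form is 'lesef'. The correspondence is irregular, so they are not cognates (the Kavasi form has a different source).

no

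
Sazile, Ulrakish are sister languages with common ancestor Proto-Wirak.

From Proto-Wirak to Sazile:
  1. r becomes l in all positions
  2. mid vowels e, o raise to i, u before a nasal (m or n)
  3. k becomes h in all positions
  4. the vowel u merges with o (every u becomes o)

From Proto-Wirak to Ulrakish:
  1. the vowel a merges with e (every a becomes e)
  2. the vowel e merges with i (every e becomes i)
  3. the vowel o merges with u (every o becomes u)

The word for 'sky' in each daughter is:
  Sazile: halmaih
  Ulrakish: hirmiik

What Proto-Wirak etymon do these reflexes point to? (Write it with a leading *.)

Position 3: Sazile has l, Ulrakish has r. Ulrakish preserves r here (none of its changes turn any other segment into r), so the proto-segment is *r.
Position 5: Sazile has a, Ulrakish has i. Sazile preserves a here (none of its changes turn any other segment into a), so the proto-segment is *a.
This points to *harmaik. Verify forward in each daughter:
Sazile: start from *harmaik.
  rule 1 (unconditioned shift): harmaik → halmaik
  rule 2: no change — halmaik
  rule 3 (unconditioned shift): halmaik → halmaih
  rule 4: no change — halmaih
  ⇒ Sazile halmaih
Ulrakish: start from *harmaik.
  rule 1 (vowel merger): harmaik → hermeik
  rule 2 (vowel merger): hermeik → hirmiik
  rule 3: no change — hirmiik
  ⇒ Ulrakish hirmiik
No other proto-form is consistent with every reflex, so the reconstruction is *harmaik.

*harmaik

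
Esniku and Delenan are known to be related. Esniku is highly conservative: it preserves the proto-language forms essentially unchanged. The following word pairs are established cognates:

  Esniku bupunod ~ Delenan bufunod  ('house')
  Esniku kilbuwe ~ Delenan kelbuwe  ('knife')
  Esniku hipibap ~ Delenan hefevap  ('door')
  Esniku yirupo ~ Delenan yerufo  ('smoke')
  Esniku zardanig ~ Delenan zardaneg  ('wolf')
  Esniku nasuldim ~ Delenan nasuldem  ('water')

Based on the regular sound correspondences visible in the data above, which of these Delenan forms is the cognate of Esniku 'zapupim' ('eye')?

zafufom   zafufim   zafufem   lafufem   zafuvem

bupunod ~ bufunod — Esniku p corresponds to Delenan f between vowels (before a back vowel).
hipibap ~ hefevap — Esniku p corresponds to Delenan f between vowels (before a front vowel).
nasuldim ~ nasuldem — Esniku i corresponds to Delenan e after a consonant, before a nasal.
Applying these to Esniku 'zapupim':
  zapupim → zafupim   (p→f between vowels (before a back vowel))
  zafupim → zafufim   (p→f between vowels (before a front vowel))
  zafufim → zafufem   (i→e after a consonant, before a nasal)
So the Delenan cognate is 'zafufem'.

zafufem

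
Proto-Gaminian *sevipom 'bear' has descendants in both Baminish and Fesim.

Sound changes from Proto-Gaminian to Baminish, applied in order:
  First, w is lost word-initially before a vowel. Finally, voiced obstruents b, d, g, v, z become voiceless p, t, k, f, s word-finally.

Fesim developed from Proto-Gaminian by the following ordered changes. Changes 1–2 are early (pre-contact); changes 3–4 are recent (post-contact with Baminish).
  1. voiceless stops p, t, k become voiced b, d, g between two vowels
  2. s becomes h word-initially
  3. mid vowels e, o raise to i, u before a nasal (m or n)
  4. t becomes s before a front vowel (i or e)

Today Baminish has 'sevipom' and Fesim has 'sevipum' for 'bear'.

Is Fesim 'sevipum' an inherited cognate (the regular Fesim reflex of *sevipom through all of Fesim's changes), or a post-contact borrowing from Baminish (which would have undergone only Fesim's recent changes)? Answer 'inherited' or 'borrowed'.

If inherited, *sevipom would pass through all of Fesim's changes:
Fesim: start from *sevipom.
  rule 1 (intervocalic voicing): sevipom → sevibom
  rule 2 (debuccalisation): sevibom → hevibom
  rule 3 (pre-nasal raising): hevibom → hevibum
  rule 4: no change — hevibum
  ⇒ Fesim hevibum
If borrowed from Baminish 'sevipom' after the early changes, it would undergo only the recent ones:
  rule 3 (pre-nasal raising): sevipom → sevipum
  rule 4 (palatalisation): no change (sevipum)
  ⇒ as a loan: sevipum
Fesim 'sevipum' matches the loan outcome 'sevipum', not the inherited 'hevibum' — it skipped the early Fesim changes, so it was borrowed from Baminish.

borrowed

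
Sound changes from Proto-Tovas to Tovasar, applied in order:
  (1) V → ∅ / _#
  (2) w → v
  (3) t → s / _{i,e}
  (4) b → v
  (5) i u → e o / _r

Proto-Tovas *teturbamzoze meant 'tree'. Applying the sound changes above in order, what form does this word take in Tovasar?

Tovasar: start from *teturbamzoze.
  rule 1 (apocope): teturbamzoze → teturbamzoz
  rule 2: no change — teturbamzoz
  rule 3 (palatalisation): teturbamzoz → seturbamzoz
  rule 4 (unconditioned shift): seturbamzoz → seturvamzoz
  rule 5 (pre-rhotic lowering): seturvamzoz → setorvamzoz
  ⇒ Tovasar setorvamzoz

setorvamzoz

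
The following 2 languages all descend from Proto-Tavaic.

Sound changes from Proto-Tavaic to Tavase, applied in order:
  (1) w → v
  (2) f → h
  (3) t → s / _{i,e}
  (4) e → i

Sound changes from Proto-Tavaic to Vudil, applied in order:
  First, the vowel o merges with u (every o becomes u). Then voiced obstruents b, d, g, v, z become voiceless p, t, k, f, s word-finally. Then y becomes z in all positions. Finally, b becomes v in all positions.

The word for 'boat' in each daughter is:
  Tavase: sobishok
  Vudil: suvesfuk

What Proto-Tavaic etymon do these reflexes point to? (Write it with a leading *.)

*sobesfok

Position 6: Tavase has h, Vudil has f. Taking the neighbouring segments as reconstructed: Tavase h could go back to *f or *h; Vudil f can only go back to *f — the one source consistent with every daughter is *f.
Position 4: Tavase has i, Vudil has e. Vudil preserves e here (none of its changes turn any other segment into e), so the proto-segment is *e.
Position 7: Tavase has o, Vudil has u. Tavase preserves o here (none of its changes turn any other segment into o), so the proto-segment is *o.
This points to *sobesfok. Verify forward in each daughter:
Tavase: *sobesfok > sobeshok > sobishok  (by unconditioned shift, vowel merger)
Vudil: *sobesfok > subesfuk > suvesfuk  (by vowel merger, unconditioned shift)
*sobesfok is the unique common source.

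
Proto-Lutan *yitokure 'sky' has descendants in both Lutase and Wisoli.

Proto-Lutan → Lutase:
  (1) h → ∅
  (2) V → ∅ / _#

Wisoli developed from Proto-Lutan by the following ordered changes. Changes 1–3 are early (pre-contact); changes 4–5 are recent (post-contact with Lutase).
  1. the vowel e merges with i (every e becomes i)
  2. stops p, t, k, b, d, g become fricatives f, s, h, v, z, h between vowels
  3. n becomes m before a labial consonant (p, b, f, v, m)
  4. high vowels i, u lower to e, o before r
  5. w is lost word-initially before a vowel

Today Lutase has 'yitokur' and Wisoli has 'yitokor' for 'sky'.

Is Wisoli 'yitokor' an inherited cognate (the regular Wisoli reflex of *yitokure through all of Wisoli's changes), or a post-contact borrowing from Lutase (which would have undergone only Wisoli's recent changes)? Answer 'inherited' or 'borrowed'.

If inherited, *yitokure would pass through all of Wisoli's changes:
Wisoli: *yitokure
  yitokure → yitokuri   [vowel merger]
  yitokuri → yisohuri   [intervocalic lenition]
  yisohuri (rule 3 does not apply)
  yisohuri → yisohori   [pre-rhotic lowering]
  yisohori (rule 5 does not apply)
  giving Wisoli yisohori.
If borrowed from Lutase 'yitokur' after the early changes, it would undergo only the recent ones:
  rule 4 (pre-rhotic lowering): yitokur → yitokor
  rule 5 (glide loss): no change (yitokor)
  ⇒ as a loan: yitokor
Wisoli 'yitokor' matches the loan outcome 'yitokor', not the inherited 'yisohori' — it skipped the early Wisoli changes, so it was borrowed from Lutase.

borrowed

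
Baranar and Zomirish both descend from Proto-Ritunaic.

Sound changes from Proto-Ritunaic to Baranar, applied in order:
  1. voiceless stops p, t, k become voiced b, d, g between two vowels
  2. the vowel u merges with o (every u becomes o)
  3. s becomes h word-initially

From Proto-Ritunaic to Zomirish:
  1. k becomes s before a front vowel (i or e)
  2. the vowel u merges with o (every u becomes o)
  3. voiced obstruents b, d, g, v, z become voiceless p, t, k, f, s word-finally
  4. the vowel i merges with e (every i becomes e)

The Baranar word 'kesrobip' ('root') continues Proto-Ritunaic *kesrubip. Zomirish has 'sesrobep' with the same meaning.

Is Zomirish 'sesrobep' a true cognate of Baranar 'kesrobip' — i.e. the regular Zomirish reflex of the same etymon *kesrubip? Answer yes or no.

yes

Derive the expected Zomirish reflex of *kesrubip:
Zomirish: *kesrubip > sesrubip > sesrobip > sesrobep  (by palatalisation, vowel merger, vowel merger)
Zomirish 'sesrobep' matches the regular reflex exactly, so the pair is cognate.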